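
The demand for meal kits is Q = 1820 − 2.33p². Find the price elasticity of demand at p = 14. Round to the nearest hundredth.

-0.67

At p = 14, Q = 1363.32.
dQ/dp = −2·2.33·p = −65.24.
Point elasticity E = (dQ/dp)·(p/Q) = -65.24 × 14/1363.32 ≈ -0.67.
|E| < 1, so demand is inelastic at this price.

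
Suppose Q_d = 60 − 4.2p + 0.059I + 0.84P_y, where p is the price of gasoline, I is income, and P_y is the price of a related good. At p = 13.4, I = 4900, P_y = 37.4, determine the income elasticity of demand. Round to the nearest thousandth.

At the given point, Q_d = 60 − 4.2(13.4) + 0.059(4900) + 0.84(37.4) = 60 − 56.28 + 289.1 + 31.416 = 324.236.
∂Q_d/∂I = +0.059, so E_I = 0.059·(4900/324.236) ≈ 0.892.
E_I ∈ (0,1): normal good (necessity).

0.892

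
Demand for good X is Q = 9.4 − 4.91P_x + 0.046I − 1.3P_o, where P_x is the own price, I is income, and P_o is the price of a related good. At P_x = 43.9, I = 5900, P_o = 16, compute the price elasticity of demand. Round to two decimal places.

Evaluating quantity at (P_x, I, P_o) gives Q = 9.4 − 4.91(43.9) + 0.046(5900) − 1.3(16) = 9.4 − 215.549 + 271.4 − 20.8 = 44.451.
∂Q/∂P_x = −4.91, so E_p = (−4.91)·(43.9/44.451) ≈ -4.85.
|E_p| > 1: demand is elastic.

-4.85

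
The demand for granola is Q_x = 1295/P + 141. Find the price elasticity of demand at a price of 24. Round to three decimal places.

-0.277

At P = 24, Q_x = 194.9583.
dQ_x/dP = −1295/P² = −2.2483.
Point elasticity E = (dQ_x/dP)·(P/Q_x) = -2.2483 × 24/194.9583 ≈ -0.277.
|E| < 1, so demand is inelastic at this price.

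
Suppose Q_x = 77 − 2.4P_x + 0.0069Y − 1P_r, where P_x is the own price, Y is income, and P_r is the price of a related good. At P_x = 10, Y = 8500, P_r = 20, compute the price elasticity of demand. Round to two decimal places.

Substituting, Q_x = 77 − 2.4(10) + 0.0069(8500) − 1(20) = 77 − 24 + 58.65 − 20 = 91.65.
∂Q_x/∂P_x = −2.4, so E_p = (−2.4)·(10/91.65) ≈ -0.26.
|E_p| < 1: demand is inelastic.

-0.26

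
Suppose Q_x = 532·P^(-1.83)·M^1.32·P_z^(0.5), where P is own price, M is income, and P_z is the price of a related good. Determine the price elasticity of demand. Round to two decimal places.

-1.83

For a Cobb–Douglas (constant-elasticity) form Q_x = A·P^α·…, the elasticity with respect to P equals the exponent α at every point.
Here the exponent on P is -1.83, so the price elasticity of demand is -1.83.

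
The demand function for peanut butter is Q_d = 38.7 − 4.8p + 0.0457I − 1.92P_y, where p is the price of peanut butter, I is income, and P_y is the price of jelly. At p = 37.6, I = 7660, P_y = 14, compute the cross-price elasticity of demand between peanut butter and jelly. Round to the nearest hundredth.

-0.15

At the given point, Q_d = 38.7 − 4.8(37.6) + 0.0457(7660) − 1.92(14) = 38.7 − 180.48 + 350.062 − 26.88 = 181.402.
∂Q_d/∂P_y = −1.92, so E_xy = -1.92·(14/181.402) ≈ -0.15.
E_xy < 0: the goods are complements.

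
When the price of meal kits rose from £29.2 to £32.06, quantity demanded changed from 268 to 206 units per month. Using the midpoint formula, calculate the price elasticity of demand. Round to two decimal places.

-2.80

%Δq = (206 − 268)/[(268 + 206)/2] = -62/237 ≈ -0.2616.
%ΔP = (32.06 − 29.2)/[(29.2 + 32.06)/2] = 2.86/30.63 ≈ 0.0934.
Arc elasticity E = %Δq/%ΔP ≈ -0.2616/0.0934 ≈ -2.80.
|E| > 1: demand is elastic over this range.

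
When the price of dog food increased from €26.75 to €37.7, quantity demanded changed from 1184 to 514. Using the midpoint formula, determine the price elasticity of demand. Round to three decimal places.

%ΔQ = (514 − 1184)/[(1184 + 514)/2] = -670/849 ≈ -0.7892.
%Δp = (37.7 − 26.75)/[(26.75 + 37.7)/2] = 10.95/32.225 ≈ 0.3398.
Arc elasticity E = %ΔQ/%Δp ≈ -0.7892/0.3398 ≈ -2.322.
|E| > 1: demand is elastic over this range.

-2.322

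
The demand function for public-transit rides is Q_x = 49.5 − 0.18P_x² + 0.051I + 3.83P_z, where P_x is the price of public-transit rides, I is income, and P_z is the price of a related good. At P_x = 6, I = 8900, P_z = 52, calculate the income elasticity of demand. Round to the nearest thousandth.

At the given point, Q_x = 49.5 − 0.18(6)² + 0.051(8900) + 3.83(52) = 49.5 − 6.48 + 453.9 + 199.16 = 696.08.
∂Q_x/∂I = +0.051, so E_I = 0.051·(8900/696.08) ≈ 0.652.
E_I ∈ (0,1): normal good (necessity).

0.652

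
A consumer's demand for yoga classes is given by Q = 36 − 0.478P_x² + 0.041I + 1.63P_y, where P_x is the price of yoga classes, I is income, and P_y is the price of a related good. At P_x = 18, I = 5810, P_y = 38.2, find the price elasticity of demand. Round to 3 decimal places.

Substituting, Q = 36 − 0.478(18)² + 0.041(5810) + 1.63(38.2) = 36 − 154.872 + 238.21 + 62.266 = 181.604.
∂Q/∂P_x = −2·0.478·P_x = -17.208, so E_p = -17.208·(18/181.604) ≈ -1.706.
|E_p| > 1: demand is elastic.

-1.706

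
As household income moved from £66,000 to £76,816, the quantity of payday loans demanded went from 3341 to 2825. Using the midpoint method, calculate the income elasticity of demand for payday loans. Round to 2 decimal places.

%ΔQ = (2825 − 3341)/[(3341+2825)/2] = -516/3083 ≈ -0.1674.
%ΔY = (76,816 − 66,000)/[(66,000+76,816)/2] = 10816/71408 ≈ 0.1515.
E_I = %ΔQ/%ΔY ≈ -1.10.
E_I < 0: inferior good.

-1.10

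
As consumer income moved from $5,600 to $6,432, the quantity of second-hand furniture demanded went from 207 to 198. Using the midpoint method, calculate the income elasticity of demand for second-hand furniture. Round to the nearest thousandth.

-0.321

%ΔQ = (198 − 207)/[(207+198)/2] = -9/202.5 ≈ -0.0444.
%ΔY = (6,432 − 5,600)/[(5,600+6,432)/2] = 832/6016 ≈ 0.1383.
E_I = %ΔQ/%ΔY ≈ -0.321.
E_I < 0: inferior good.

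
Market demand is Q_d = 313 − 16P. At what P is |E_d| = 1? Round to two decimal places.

For linear demand Q_d = a − bP, E = −bP/(a − bP). |E| = 1 ⇒ bP = a − bP ⇒ P = a/(2b).
P = 313/(2·16) ≈ 9.78.

9.78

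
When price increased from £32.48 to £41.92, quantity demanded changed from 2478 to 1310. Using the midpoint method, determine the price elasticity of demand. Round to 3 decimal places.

-2.430

%Δq = (1310 − 2478)/[(2478 + 1310)/2] = -1168/1894 ≈ -0.6167.
%ΔP = (41.92 − 32.48)/[(32.48 + 41.92)/2] = 9.44/37.2 ≈ 0.2538.
Arc elasticity E = %Δq/%ΔP ≈ -0.6167/0.2538 ≈ -2.430.
|E| > 1: demand is elastic over this range.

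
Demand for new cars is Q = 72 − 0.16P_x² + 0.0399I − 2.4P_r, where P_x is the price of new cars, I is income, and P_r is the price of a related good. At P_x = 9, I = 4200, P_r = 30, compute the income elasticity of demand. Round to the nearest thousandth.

1.084

Q = 72 − 0.16(9)² + 0.0399(4200) − 2.4(30) = 72 − 12.96 + 167.58 − 72 = 154.62.
∂Q/∂I = +0.0399, so E_I = 0.0399·(4200/154.62) ≈ 1.084.
E_I > 1: normal good (luxury).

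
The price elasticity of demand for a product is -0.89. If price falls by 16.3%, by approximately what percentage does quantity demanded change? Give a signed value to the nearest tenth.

14.5

%ΔQ ≈ E × %ΔP = (-0.89) × (-16.3%) ≈ 14.5%.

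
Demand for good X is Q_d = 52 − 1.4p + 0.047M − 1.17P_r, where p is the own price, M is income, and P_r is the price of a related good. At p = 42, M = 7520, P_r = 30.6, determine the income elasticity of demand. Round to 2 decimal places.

1.14

First evaluate Q_d: 52 − 1.4(42) + 0.047(7520) − 1.17(30.6) = 52 − 58.8 + 353.44 − 35.802 = 310.838.
∂Q_d/∂M = +0.047, so E_I = 0.047·(7520/310.838) ≈ 1.14.
E_I > 1: normal good (luxury).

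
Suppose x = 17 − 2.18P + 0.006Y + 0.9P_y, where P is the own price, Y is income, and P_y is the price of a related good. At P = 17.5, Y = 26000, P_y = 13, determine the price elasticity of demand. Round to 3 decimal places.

Evaluating quantity at (P, Y, P_y) gives x = 17 − 2.18(17.5) + 0.006(26000) + 0.9(13) = 17 − 38.15 + 156 + 11.7 = 146.55.
∂x/∂P = −2.18, so E_p = (−2.18)·(17.5/146.55) ≈ -0.260.
|E_p| < 1: demand is inelastic.

-0.260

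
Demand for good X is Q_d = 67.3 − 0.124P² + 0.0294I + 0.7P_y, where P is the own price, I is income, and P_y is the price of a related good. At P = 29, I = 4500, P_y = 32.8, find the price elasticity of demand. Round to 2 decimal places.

Substituting, Q_d = 67.3 − 0.124(29)² + 0.0294(4500) + 0.7(32.8) = 67.3 − 104.284 + 132.3 + 22.96 = 118.276.
∂Q_d/∂P = −2·0.124·P = -7.192, so E_p = -7.192·(29/118.276) ≈ -1.76.
|E_p| > 1: demand is elastic.

-1.76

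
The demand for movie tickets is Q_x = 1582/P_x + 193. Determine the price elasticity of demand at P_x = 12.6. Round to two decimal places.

At P_x = 12.6, Q_x = 318.5556.
dQ_x/dP_x = −1582/P_x² = −9.9647.
Point elasticity E = (dQ_x/dP_x)·(P_x/Q_x) = -9.9647 × 12.6/318.5556 ≈ -0.39.
|E| < 1, so demand is inelastic at this price.

-0.39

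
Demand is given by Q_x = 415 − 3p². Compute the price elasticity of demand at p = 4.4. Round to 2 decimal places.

-0.33

At p = 4.4, Q_x = 356.92.
dQ_x/dp = −2·3·p = −26.4.
Point elasticity E = (dQ_x/dp)·(p/Q_x) = -26.4 × 4.4/356.92 ≈ -0.33.
|E| < 1, so demand is inelastic at this price.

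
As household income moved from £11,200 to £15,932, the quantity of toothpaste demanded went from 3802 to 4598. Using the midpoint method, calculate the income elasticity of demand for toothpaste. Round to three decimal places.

%ΔQ = (4598 − 3802)/[(3802+4598)/2] = 796/4200 ≈ 0.1895.
%ΔM = (15,932 − 11,200)/[(11,200+15,932)/2] = 4732/13566 ≈ 0.3488.
E_I = %ΔQ/%ΔM ≈ 0.543.
E_I ∈ (0,1): normal good (necessity).

0.543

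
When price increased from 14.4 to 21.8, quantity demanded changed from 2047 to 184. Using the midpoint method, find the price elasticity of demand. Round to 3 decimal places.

-4.085

%ΔQ = (184 − 2047)/[(2047 + 184)/2] = -1863/1115.5 ≈ -1.6701.
%Δp = (21.8 − 14.4)/[(14.4 + 21.8)/2] = 7.4/18.1 ≈ 0.4088.
Arc elasticity E = %ΔQ/%Δp ≈ -1.6701/0.4088 ≈ -4.085.
|E| > 1: demand is elastic over this range.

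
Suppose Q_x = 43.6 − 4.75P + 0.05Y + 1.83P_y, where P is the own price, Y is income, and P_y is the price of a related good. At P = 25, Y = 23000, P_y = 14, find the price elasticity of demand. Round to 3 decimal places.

-0.108

Substituting, Q_x = 43.6 − 4.75(25) + 0.05(23000) + 1.83(14) = 43.6 − 118.75 + 1150 + 25.62 = 1100.47.
∂Q_x/∂P = −4.75, so E_p = (−4.75)·(25/1100.47) ≈ -0.108.
|E_p| < 1: demand is inelastic.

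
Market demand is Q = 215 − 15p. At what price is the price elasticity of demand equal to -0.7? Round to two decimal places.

5.90

Set −bp/(a − bp) = −0.7 ⇒ bp = 0.7(a − bp) ⇒ bp(1+0.7) = 0.7·a.
p = 0.7·215/(15·1.7) ≈ 5.90.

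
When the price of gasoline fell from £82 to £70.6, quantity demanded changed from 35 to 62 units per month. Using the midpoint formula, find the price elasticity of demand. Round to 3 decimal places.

-3.726

%ΔQ = (62 − 35)/[(35 + 62)/2] = 27/48.5 ≈ 0.5567.
%Δp = (70.6 − 82)/[(82 + 70.6)/2] = -11.4/76.3 ≈ -0.1494.
Arc elasticity E = %ΔQ/%Δp ≈ 0.5567/-0.1494 ≈ -3.726.
|E| > 1: demand is elastic over this range.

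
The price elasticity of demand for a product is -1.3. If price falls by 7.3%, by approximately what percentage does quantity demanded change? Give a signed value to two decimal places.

9.49

%ΔQ ≈ E × %ΔP = (-1.3) × (-7.3%) = 9.49%.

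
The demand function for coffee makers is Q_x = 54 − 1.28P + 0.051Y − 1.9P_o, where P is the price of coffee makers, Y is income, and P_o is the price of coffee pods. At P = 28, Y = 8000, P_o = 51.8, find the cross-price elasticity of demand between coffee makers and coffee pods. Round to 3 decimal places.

-0.300

At the given point, Q_x = 54 − 1.28(28) + 0.051(8000) − 1.9(51.8) = 54 − 35.84 + 408 − 98.42 = 327.74.
∂Q_x/∂P_o = −1.9, so E_xy = -1.9·(51.8/327.74) ≈ -0.300.
E_xy < 0: the goods are complements.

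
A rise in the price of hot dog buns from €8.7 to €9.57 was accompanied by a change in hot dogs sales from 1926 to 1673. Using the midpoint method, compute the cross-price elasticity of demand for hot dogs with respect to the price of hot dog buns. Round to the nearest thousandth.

-1.476

%ΔQ_x = (1673 − 1926)/[(1926+1673)/2] = -253/1799.5 ≈ -0.1406.
%ΔP_y = (9.57 − 8.7)/[(8.7+9.57)/2] ≈ 0.0952.
E_xy = -0.1406/0.0952 ≈ -1.476.
E_xy < 0, so hot dogs and hot dog buns are complements.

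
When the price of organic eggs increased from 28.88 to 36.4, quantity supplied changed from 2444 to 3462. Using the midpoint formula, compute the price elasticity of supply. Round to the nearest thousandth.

1.496

%Δq = (3462 − 2444)/[(2444 + 3462)/2] = 1018/2953 ≈ 0.3447.
%ΔP = (36.4 − 28.88)/[(28.88 + 36.4)/2] = 7.52/32.64 ≈ 0.2304.
Arc elasticity E = %Δq/%ΔP ≈ 0.3447/0.2304 ≈ 1.496.
|E| > 1: supply is elastic over this range.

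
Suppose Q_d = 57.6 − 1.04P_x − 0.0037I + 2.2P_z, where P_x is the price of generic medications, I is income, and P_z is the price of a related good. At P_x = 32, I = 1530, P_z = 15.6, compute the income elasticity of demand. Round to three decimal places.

Q_d = 57.6 − 1.04(32) − 0.0037(1530) + 2.2(15.6) = 57.6 − 33.28 − 5.661 + 34.32 = 52.979.
∂Q_d/∂I = −0.0037, so E_I = -0.0037·(1530/52.979) ≈ -0.107.
E_I < 0: inferior good.

-0.107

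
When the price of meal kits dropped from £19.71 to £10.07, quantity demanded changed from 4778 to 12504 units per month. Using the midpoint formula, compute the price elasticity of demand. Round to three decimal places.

-1.381

%ΔQ = (12504 − 4778)/[(4778 + 12504)/2] = 7726/8641 ≈ 0.8941.
%Δp = (10.07 − 19.71)/[(19.71 + 10.07)/2] = -9.64/14.89 ≈ -0.6474.
Arc elasticity E = %ΔQ/%Δp ≈ 0.8941/-0.6474 ≈ -1.381.
|E| > 1: demand is elastic over this range.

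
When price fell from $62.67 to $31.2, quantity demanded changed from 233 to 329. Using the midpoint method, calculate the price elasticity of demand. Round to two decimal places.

-0.51

%Δq = (329 − 233)/[(233 + 329)/2] = 96/281 ≈ 0.3416.
%ΔP = (31.2 − 62.67)/[(62.67 + 31.2)/2] = -31.47/46.935 ≈ -0.6705.
Arc elasticity E = %Δq/%ΔP ≈ 0.3416/-0.6705 ≈ -0.51.
|E| < 1: demand is inelastic over this range.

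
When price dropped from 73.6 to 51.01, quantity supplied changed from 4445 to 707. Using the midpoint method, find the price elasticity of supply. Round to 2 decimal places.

%Δq = (707 − 4445)/[(4445 + 707)/2] = -3738/2576 ≈ -1.4511.
%ΔP = (51.01 − 73.6)/[(73.6 + 51.01)/2] = -22.59/62.305 ≈ -0.3626.
Arc elasticity E = %Δq/%ΔP ≈ -1.4511/-0.3626 ≈ 4.00.
|E| > 1: supply is elastic over this range.

4.00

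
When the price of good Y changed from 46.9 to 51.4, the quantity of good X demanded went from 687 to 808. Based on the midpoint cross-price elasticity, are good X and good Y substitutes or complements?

%ΔQ_x = (808 − 687)/[(687+808)/2] = 121/747.5 ≈ 0.1619.
%ΔP_y = (51.4 − 46.9)/[(46.9+51.4)/2] ≈ 0.0916.
E_xy = 0.1619/0.0916 ≈ 1.768.
E_xy > 0, so the goods are substitutes.

substitutes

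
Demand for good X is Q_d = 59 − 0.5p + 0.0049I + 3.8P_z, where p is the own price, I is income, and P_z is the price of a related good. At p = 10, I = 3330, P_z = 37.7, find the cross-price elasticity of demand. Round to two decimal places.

0.67

First evaluate Q_d: 59 − 0.5(10) + 0.0049(3330) + 3.8(37.7) = 59 − 5 + 16.317 + 143.26 = 213.577.
∂Q_d/∂P_z = +3.8, so E_xy = 3.8·(37.7/213.577) ≈ 0.67.
E_xy > 0: the goods are substitutes.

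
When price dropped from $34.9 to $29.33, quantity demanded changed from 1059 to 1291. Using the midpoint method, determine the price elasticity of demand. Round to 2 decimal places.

%Δq = (1291 − 1059)/[(1059 + 1291)/2] = 232/1175 ≈ 0.1974.
%ΔP = (29.33 − 34.9)/[(34.9 + 29.33)/2] = -5.57/32.115 ≈ -0.1734.
Arc elasticity E = %Δq/%ΔP ≈ 0.1974/-0.1734 ≈ -1.14.
|E| > 1: demand is elastic over this range.

-1.14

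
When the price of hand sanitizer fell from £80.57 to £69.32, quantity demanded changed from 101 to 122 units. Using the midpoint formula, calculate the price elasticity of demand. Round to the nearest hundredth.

%Δq = (122 − 101)/[(101 + 122)/2] = 21/111.5 ≈ 0.1883.
%Δp = (69.32 − 80.57)/[(80.57 + 69.32)/2] = -11.25/74.945 ≈ -0.1501.
Arc elasticity E = %Δq/%Δp ≈ 0.1883/-0.1501 ≈ -1.25.
|E| > 1: demand is elastic over this range.

-1.25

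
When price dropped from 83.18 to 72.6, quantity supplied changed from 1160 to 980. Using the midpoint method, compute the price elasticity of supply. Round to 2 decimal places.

%ΔQ = (980 − 1160)/[(1160 + 980)/2] = -180/1070 ≈ -0.1682.
%ΔP = (72.6 − 83.18)/[(83.18 + 72.6)/2] = -10.58/77.89 ≈ -0.1358.
Arc elasticity E = %ΔQ/%ΔP ≈ -0.1682/-0.1358 ≈ 1.24.
|E| > 1: supply is elastic over this range.

1.24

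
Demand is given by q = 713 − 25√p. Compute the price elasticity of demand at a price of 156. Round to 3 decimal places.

-0.390

At p = 156, q = 400.7501.
dq/dp = −25/(2√p) = −25/(2·12.49).
Point elasticity E = (dq/dp)·(p/q) = -1.0008 × 156/400.7501 ≈ -0.390.
|E| < 1, so demand is inelastic at this price.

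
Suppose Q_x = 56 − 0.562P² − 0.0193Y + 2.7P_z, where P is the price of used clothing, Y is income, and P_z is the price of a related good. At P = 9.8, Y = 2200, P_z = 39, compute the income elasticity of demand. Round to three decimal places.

-0.655

Evaluating quantity at (P, Y, P_z) gives Q_x = 56 − 0.562(9.8)² − 0.0193(2200) + 2.7(39) = 56 − 53.9745 − 42.46 + 105.3 = 64.8655.
∂Q_x/∂Y = −0.0193, so E_I = -0.0193·(2200/64.8655) ≈ -0.655.
E_I < 0: inferior good.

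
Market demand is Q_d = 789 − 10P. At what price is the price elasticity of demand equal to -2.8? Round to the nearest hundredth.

58.14

Set −bP/(a − bP) = −2.8 ⇒ bP = 2.8(a − bP) ⇒ bP(1+2.8) = 2.8·a.
P = 2.8·789/(10·3.8) ≈ 58.14.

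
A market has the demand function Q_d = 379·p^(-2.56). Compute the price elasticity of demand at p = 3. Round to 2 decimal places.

-2.56

For a Cobb–Douglas (constant-elasticity) form Q_d = A·p^α·…, the elasticity with respect to p equals the exponent α at every point.
Here the exponent on p is -2.56, so the price elasticity of demand is -2.56.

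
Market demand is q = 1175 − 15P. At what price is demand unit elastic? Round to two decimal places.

39.17

For linear demand q = a − bP, E = −bP/(a − bP). |E| = 1 ⇒ bP = a − bP ⇒ P = a/(2b).
P = 1175/(2·15) ≈ 39.17.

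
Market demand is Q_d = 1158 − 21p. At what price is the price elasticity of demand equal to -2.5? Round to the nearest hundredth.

39.39

Set −bp/(a − bp) = −2.5 ⇒ bp = 2.5(a − bp) ⇒ bp(1+2.5) = 2.5·a.
p = 2.5·1158/(21·3.5) ≈ 39.39.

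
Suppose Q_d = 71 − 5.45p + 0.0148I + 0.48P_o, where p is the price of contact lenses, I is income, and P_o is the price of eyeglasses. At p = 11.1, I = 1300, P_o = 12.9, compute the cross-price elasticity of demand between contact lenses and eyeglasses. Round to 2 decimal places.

Evaluating quantity at (p, I, P_o) gives Q_d = 71 − 5.45(11.1) + 0.0148(1300) + 0.48(12.9) = 71 − 60.495 + 19.24 + 6.192 = 35.937.
∂Q_d/∂P_o = +0.48, so E_xy = 0.48·(12.9/35.937) ≈ 0.17.
E_xy > 0: the goods are substitutes.

0.17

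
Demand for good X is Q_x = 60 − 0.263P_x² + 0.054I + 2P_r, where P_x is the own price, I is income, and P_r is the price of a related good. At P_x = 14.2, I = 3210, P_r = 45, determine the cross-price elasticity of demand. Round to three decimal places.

0.333

Evaluating quantity at (P_x, I, P_r) gives Q_x = 60 − 0.263(14.2)² + 0.054(3210) + 2(45) = 60 − 53.0313 + 173.34 + 90 = 270.3087.
∂Q_x/∂P_r = +2, so E_xy = 2·(45/270.3087) ≈ 0.333.
E_xy > 0: the goods are substitutes.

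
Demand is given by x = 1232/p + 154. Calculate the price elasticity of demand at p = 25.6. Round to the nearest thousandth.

-0.238

At p = 25.6, x = 202.125.
dx/dp = −1232/p² = −1.8799.
Point elasticity E = (dx/dp)·(p/x) = -1.8799 × 25.6/202.125 ≈ -0.238.
|E| < 1, so demand is inelastic at this price.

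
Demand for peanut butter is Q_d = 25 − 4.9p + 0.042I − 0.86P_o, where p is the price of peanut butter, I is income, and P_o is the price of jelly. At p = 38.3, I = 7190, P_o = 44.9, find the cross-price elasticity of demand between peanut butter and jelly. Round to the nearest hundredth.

-0.38

At the given point, Q_d = 25 − 4.9(38.3) + 0.042(7190) − 0.86(44.9) = 25 − 187.67 + 301.98 − 38.614 = 100.696.
∂Q_d/∂P_o = −0.86, so E_xy = -0.86·(44.9/100.696) ≈ -0.38.
E_xy < 0: the goods are complements.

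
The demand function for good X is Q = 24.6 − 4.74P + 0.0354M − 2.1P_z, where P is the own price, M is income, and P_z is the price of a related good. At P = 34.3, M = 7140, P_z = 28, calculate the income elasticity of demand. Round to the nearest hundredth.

Substituting, Q = 24.6 − 4.74(34.3) + 0.0354(7140) − 2.1(28) = 24.6 − 162.582 + 252.756 − 58.8 = 55.974.
∂Q/∂M = +0.0354, so E_I = 0.0354·(7140/55.974) ≈ 4.52.
E_I > 1: normal good (luxury).

4.52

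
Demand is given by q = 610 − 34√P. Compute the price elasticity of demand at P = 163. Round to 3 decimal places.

-1.234

At P = 163, q = 175.9171.
dq/dP = −34/(2√P) = −34/(2·12.7671).
Point elasticity E = (dq/dP)·(P/q) = -1.3315 × 163/175.9171 ≈ -1.234.
|E| > 1, so demand is elastic at this price.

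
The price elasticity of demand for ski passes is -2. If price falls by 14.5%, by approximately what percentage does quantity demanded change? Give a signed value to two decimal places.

%ΔQ ≈ E × %ΔP = (-2) × (-14.5%) = 29.00%.

29.00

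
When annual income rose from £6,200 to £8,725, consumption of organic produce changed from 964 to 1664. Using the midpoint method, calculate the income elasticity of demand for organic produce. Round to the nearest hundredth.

%ΔQ = (1664 − 964)/[(964+1664)/2] = 700/1314 ≈ 0.5327.
%ΔM = (8,725 − 6,200)/[(6,200+8,725)/2] = 2525/7462.5 ≈ 0.3384.
E_I = %ΔQ/%ΔM ≈ 1.57.
E_I > 1: normal good (luxury).

1.57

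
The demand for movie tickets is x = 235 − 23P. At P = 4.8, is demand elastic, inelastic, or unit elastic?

At P = 4.8, x = 124.6.
dx/dP = −23.
Point elasticity E = (dx/dP)·(P/x) = -23 × 4.8/124.6 ≈ -0.886.
|E| ≈ 0.886 < 1, so demand is inelastic.

inelastic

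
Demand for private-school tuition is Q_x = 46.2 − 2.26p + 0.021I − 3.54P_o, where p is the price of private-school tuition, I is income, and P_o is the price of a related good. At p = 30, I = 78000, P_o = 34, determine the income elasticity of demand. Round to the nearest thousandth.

At the given point, Q_x = 46.2 − 2.26(30) + 0.021(78000) − 3.54(34) = 46.2 − 67.8 + 1638 − 120.36 = 1496.04.
∂Q_x/∂I = +0.021, so E_I = 0.021·(78000/1496.04) ≈ 1.095.
E_I > 1: normal good (luxury).

1.095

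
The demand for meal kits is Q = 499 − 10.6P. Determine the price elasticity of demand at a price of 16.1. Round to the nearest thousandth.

At P = 16.1, Q = 328.34.
dQ/dP = −10.6.
Point elasticity E = (dQ/dP)·(P/Q) = -10.6 × 16.1/328.34 ≈ -0.520.
|E| < 1, so demand is inelastic at this price.

-0.520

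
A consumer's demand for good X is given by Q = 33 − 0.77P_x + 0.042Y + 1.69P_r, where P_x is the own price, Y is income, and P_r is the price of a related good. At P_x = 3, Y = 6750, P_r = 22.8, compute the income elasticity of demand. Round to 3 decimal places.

0.804

Substituting, Q = 33 − 0.77(3) + 0.042(6750) + 1.69(22.8) = 33 − 2.31 + 283.5 + 38.532 = 352.722.
∂Q/∂Y = +0.042, so E_I = 0.042·(6750/352.722) ≈ 0.804.
E_I ∈ (0,1): normal good (necessity).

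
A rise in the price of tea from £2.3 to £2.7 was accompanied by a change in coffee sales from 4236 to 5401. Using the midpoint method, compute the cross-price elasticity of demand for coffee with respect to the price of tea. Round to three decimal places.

%ΔQ_x = (5401 − 4236)/[(4236+5401)/2] = 1165/4818.5 ≈ 0.2418.
%ΔP_y = (2.7 − 2.3)/[(2.3+2.7)/2] ≈ 0.1600.
E_xy = 0.2418/0.1600 ≈ 1.511.
E_xy > 0, so coffee and tea are substitutes.

1.511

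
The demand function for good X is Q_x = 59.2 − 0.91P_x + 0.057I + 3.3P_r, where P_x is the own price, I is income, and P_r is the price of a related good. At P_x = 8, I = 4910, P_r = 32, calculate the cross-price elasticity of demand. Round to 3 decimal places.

0.241

Substituting, Q_x = 59.2 − 0.91(8) + 0.057(4910) + 3.3(32) = 59.2 − 7.28 + 279.87 + 105.6 = 437.39.
∂Q_x/∂P_r = +3.3, so E_xy = 3.3·(32/437.39) ≈ 0.241.
E_xy > 0: the goods are substitutes.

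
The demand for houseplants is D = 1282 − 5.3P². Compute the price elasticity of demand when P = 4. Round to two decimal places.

-0.14

At P = 4, D = 1197.2.
dD/dP = −2·5.3·P = −42.4.
Point elasticity E = (dD/dP)·(P/D) = -42.4 × 4/1197.2 ≈ -0.14.
|E| < 1, so demand is inelastic at this price.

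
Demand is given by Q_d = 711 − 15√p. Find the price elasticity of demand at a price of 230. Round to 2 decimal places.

At p = 230, Q_d = 483.5137.
dQ_d/dp = −15/(2√p) = −15/(2·15.1658).
Point elasticity E = (dQ_d/dp)·(p/Q_d) = -0.4945 × 230/483.5137 ≈ -0.24.
|E| < 1, so demand is inelastic at this price.

-0.24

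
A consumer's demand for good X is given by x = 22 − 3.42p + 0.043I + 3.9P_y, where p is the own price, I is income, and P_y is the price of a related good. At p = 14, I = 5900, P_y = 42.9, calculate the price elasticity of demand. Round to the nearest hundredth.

Substituting, x = 22 − 3.42(14) + 0.043(5900) + 3.9(42.9) = 22 − 47.88 + 253.7 + 167.31 = 395.13.
∂x/∂p = −3.42, so E_p = (−3.42)·(14/395.13) ≈ -0.12.
|E_p| < 1: demand is inelastic.

-0.12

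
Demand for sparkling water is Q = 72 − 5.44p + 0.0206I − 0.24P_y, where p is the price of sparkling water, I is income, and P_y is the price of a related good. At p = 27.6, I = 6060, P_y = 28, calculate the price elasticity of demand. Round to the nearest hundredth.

At the given point, Q = 72 − 5.44(27.6) + 0.0206(6060) − 0.24(28) = 72 − 150.144 + 124.836 − 6.72 = 39.972.
∂Q/∂p = −5.44, so E_p = (−5.44)·(27.6/39.972) ≈ -3.76.
|E_p| > 1: demand is elastic.

-3.76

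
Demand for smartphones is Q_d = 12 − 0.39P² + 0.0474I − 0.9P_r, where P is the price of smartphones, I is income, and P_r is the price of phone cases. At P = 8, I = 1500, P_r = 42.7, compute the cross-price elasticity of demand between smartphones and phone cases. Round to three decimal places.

-1.950

At the given point, Q_d = 12 − 0.39(8)² + 0.0474(1500) − 0.9(42.7) = 12 − 24.96 + 71.1 − 38.43 = 19.71.
∂Q_d/∂P_r = −0.9, so E_xy = -0.9·(42.7/19.71) ≈ -1.950.
E_xy < 0: the goods are complements.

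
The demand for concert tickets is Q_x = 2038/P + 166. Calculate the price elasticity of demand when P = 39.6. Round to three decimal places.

At P = 39.6, Q_x = 217.4646.
dQ_x/dP = −2038/P² = −1.2996.
Point elasticity E = (dQ_x/dP)·(P/Q_x) = -1.2996 × 39.6/217.4646 ≈ -0.237.
|E| < 1, so demand is inelastic at this price.

-0.237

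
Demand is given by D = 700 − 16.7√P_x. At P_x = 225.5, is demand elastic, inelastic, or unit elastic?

inelastic

At P_x = 225.5, D = 449.2218.
dD/dP_x = −16.7/(2√P_x) = −16.7/(2·15.0167).
Point elasticity E = (dD/dP_x)·(P_x/D) = -0.556 × 225.5/449.2218 ≈ -0.279.
|E| ≈ 0.279 < 1, so demand is inelastic.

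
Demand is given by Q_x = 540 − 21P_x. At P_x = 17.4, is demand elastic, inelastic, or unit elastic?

At P_x = 17.4, Q_x = 174.6.
dQ_x/dP_x = −21.
Point elasticity E = (dQ_x/dP_x)·(P_x/Q_x) = -21 × 17.4/174.6 ≈ -2.093.
|E| ≈ 2.093 > 1, so demand is elastic.

elastic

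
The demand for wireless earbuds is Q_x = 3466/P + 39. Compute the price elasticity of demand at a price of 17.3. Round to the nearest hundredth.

At P = 17.3, Q_x = 239.3468.
dQ_x/dP = −3466/P² = −11.5807.
Point elasticity E = (dQ_x/dP)·(P/Q_x) = -11.5807 × 17.3/239.3468 ≈ -0.84.
|E| < 1, so demand is inelastic at this price.

-0.84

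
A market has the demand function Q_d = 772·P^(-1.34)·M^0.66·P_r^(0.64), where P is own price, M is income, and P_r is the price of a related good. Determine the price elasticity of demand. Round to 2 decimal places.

For a Cobb–Douglas (constant-elasticity) form Q_d = A·P^α·…, the elasticity with respect to P equals the exponent α at every point.
Here the exponent on P is -1.34, so the price elasticity of demand is -1.34.

-1.34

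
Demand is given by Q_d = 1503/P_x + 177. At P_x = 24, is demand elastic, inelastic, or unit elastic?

inelastic

At P_x = 24, Q_d = 239.625.
dQ_d/dP_x = −1503/P_x² = −2.6094.
Point elasticity E = (dQ_d/dP_x)·(P_x/Q_d) = -2.6094 × 24/239.625 ≈ -0.261.
|E| ≈ 0.261 < 1, so demand is inelastic.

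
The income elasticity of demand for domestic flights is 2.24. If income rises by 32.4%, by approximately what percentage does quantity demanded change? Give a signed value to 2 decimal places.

%ΔQ ≈ E × %ΔI = (2.24) × (32.4%) ≈ 72.58%.

72.58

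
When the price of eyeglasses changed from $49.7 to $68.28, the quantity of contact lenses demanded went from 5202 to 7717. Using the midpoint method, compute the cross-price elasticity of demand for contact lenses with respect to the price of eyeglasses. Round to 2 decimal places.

1.24

%ΔQ_x = (7717 − 5202)/[(5202+7717)/2] = 2515/6459.5 ≈ 0.3893.
%ΔP_y = (68.28 − 49.7)/[(49.7+68.28)/2] ≈ 0.3150.
E_xy = 0.3893/0.3150 ≈ 1.24.
E_xy > 0, so contact lenses and eyeglasses are substitutes.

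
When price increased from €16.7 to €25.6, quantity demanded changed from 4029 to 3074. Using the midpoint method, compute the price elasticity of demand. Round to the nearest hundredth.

-0.64

%Δq = (3074 − 4029)/[(4029 + 3074)/2] = -955/3551.5 ≈ -0.2689.
%Δp = (25.6 − 16.7)/[(16.7 + 25.6)/2] = 8.9/21.15 ≈ 0.4208.
Arc elasticity E = %Δq/%Δp ≈ -0.2689/0.4208 ≈ -0.64.
|E| < 1: demand is inelastic over this range.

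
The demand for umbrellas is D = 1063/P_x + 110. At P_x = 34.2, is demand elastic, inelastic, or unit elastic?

At P_x = 34.2, D = 141.0819.
dD/dP_x = −1063/P_x² = −0.9088.
Point elasticity E = (dD/dP_x)·(P_x/D) = -0.9088 × 34.2/141.0819 ≈ -0.220.
|E| ≈ 0.220 < 1, so demand is inelastic.

inelastic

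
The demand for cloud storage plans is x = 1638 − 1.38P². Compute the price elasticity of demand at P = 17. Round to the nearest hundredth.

At P = 17, x = 1239.18.
dx/dP = −2·1.38·P = −46.92.
Point elasticity E = (dx/dP)·(P/x) = -46.92 × 17/1239.18 ≈ -0.64.
|E| < 1, so demand is inelastic at this price.

-0.64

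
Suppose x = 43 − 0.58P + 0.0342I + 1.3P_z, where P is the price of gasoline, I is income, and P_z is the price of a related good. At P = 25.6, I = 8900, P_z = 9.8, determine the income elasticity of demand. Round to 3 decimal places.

x = 43 − 0.58(25.6) + 0.0342(8900) + 1.3(9.8) = 43 − 14.848 + 304.38 + 12.74 = 345.272.
∂x/∂I = +0.0342, so E_I = 0.0342·(8900/345.272) ≈ 0.882.
E_I ∈ (0,1): normal good (necessity).

0.882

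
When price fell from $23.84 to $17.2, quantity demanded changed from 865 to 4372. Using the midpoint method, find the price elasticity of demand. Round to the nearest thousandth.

%ΔQ = (4372 − 865)/[(865 + 4372)/2] = 3507/2618.5 ≈ 1.3393.
%ΔP = (17.2 − 23.84)/[(23.84 + 17.2)/2] = -6.64/20.52 ≈ -0.3236.
Arc elasticity E = %ΔQ/%ΔP ≈ 1.3393/-0.3236 ≈ -4.139.
|E| > 1: demand is elastic over this range.

-4.139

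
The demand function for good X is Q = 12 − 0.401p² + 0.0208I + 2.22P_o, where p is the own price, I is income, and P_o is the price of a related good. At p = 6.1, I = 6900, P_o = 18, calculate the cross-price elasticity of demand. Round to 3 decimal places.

Evaluating quantity at (p, I, P_o) gives Q = 12 − 0.401(6.1)² + 0.0208(6900) + 2.22(18) = 12 − 14.9212 + 143.52 + 39.96 = 180.5588.
∂Q/∂P_o = +2.22, so E_xy = 2.22·(18/180.5588) ≈ 0.221.
E_xy > 0: the goods are substitutes.

0.221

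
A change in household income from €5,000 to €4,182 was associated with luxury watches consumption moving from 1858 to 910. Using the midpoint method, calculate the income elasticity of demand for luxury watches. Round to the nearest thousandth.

3.844

%ΔQ = (910 − 1858)/[(1858+910)/2] = -948/1384 ≈ -0.6850.
%ΔY = (4,182 − 5,000)/[(5,000+4,182)/2] = -818/4591 ≈ -0.1782.
E_I = %ΔQ/%ΔY ≈ 3.844.
E_I > 1: normal good (luxury).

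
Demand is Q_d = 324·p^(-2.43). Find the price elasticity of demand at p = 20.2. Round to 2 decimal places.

For a Cobb–Douglas (constant-elasticity) form Q_d = A·p^α·…, the elasticity with respect to p equals the exponent α at every point.
Here the exponent on p is -2.43, so the price elasticity of demand is -2.43.

-2.43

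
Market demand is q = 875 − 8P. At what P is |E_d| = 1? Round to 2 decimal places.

54.69

For linear demand q = a − bP, E = −bP/(a − bP). |E| = 1 ⇒ bP = a − bP ⇒ P = a/(2b).
P = 875/(2·8) ≈ 54.69.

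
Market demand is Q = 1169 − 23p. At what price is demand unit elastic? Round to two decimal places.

For linear demand Q = a − bp, E = −bp/(a − bp). |E| = 1 ⇒ bp = a − bp ⇒ p = a/(2b).
p = 1169/(2·23) ≈ 25.41.

25.41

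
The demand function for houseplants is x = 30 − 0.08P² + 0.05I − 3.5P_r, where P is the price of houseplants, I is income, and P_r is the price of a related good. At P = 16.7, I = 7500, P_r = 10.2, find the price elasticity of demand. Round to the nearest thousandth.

-0.129

At the given point, x = 30 − 0.08(16.7)² + 0.05(7500) − 3.5(10.2) = 30 − 22.3112 + 375 − 35.7 = 346.9888.
∂x/∂P = −2·0.08·P = -2.672, so E_p = -2.672·(16.7/346.9888) ≈ -0.129.
|E_p| < 1: demand is inelastic.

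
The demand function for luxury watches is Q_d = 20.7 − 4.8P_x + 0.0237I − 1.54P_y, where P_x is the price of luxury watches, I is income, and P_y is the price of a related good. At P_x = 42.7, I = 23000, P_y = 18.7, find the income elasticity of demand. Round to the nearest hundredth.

1.64

Substituting, Q_d = 20.7 − 4.8(42.7) + 0.0237(23000) − 1.54(18.7) = 20.7 − 204.96 + 545.1 − 28.798 = 332.042.
∂Q_d/∂I = +0.0237, so E_I = 0.0237·(23000/332.042) ≈ 1.64.
E_I > 1: normal good (luxury).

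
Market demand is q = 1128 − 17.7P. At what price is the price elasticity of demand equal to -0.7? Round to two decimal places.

Set −bP/(a − bP) = −0.7 ⇒ bP = 0.7(a − bP) ⇒ bP(1+0.7) = 0.7·a.
P = 0.7·1128/(17.7·1.7) ≈ 26.24.

26.24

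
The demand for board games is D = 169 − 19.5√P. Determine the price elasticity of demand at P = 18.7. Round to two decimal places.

-0.50

At P = 18.7, D = 84.6752.
dD/dP = −19.5/(2√P) = −19.5/(2·4.3243).
Point elasticity E = (dD/dP)·(P/D) = -2.2547 × 18.7/84.6752 ≈ -0.50.
|E| < 1, so demand is inelastic at this price.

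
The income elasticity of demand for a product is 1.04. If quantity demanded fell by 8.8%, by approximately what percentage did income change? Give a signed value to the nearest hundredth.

-8.46

%ΔQ ≈ E × %ΔI ⇒ %ΔI = %ΔQ / E = (-8.8%)/(1.04) ≈ -8.46%.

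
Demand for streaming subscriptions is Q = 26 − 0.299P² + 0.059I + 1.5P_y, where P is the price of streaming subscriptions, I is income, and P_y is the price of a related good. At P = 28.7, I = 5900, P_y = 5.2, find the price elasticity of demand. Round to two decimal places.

Substituting, Q = 26 − 0.299(28.7)² + 0.059(5900) + 1.5(5.2) = 26 − 246.2833 + 348.1 + 7.8 = 135.6167.
∂Q/∂P = −2·0.299·P = -17.1626, so E_p = -17.1626·(28.7/135.6167) ≈ -3.63.
|E_p| > 1: demand is elastic.

-3.63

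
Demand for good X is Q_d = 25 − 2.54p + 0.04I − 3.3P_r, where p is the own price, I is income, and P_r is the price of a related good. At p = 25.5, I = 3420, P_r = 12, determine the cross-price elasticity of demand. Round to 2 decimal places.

Evaluating quantity at (p, I, P_r) gives Q_d = 25 − 2.54(25.5) + 0.04(3420) − 3.3(12) = 25 − 64.77 + 136.8 − 39.6 = 57.43.
∂Q_d/∂P_r = −3.3, so E_xy = -3.3·(12/57.43) ≈ -0.69.
E_xy < 0: the goods are complements.

-0.69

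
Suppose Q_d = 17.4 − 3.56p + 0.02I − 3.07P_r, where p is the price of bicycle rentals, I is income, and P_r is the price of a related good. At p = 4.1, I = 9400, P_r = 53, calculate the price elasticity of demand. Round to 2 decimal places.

-0.52

Evaluating quantity at (p, I, P_r) gives Q_d = 17.4 − 3.56(4.1) + 0.02(9400) − 3.07(53) = 17.4 − 14.596 + 188 − 162.71 = 28.094.
∂Q_d/∂p = −3.56, so E_p = (−3.56)·(4.1/28.094) ≈ -0.52.
|E_p| < 1: demand is inelastic.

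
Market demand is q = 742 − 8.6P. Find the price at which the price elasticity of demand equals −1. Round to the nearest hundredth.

For linear demand q = a − bP, E = −bP/(a − bP). |E| = 1 ⇒ bP = a − bP ⇒ P = a/(2b).
P = 742/(2·8.6) ≈ 43.14.

43.14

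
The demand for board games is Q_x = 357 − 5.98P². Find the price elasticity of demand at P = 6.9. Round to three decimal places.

-7.877

At P = 6.9, Q_x = 72.2922.
dQ_x/dP = −2·5.98·P = −82.524.
Point elasticity E = (dQ_x/dP)·(P/Q_x) = -82.524 × 6.9/72.2922 ≈ -7.877.
|E| > 1, so demand is elastic at this price.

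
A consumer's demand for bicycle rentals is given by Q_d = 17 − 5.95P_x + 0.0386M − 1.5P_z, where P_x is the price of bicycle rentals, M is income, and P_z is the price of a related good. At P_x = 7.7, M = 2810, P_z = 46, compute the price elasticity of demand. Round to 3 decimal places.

-4.301

First evaluate Q_d: 17 − 5.95(7.7) + 0.0386(2810) − 1.5(46) = 17 − 45.815 + 108.466 − 69 = 10.651.
∂Q_d/∂P_x = −5.95, so E_p = (−5.95)·(7.7/10.651) ≈ -4.301.
|E_p| > 1: demand is elastic.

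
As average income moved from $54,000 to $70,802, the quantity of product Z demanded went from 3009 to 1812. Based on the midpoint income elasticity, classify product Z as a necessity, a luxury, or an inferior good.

inferior

%ΔQ = (1812 − 3009)/[(3009+1812)/2] = -1197/2410.5 ≈ -0.4966.
%ΔY = (70,802 − 54,000)/[(54,000+70,802)/2] = 16802/62401 ≈ 0.2693.
E_I = %ΔQ/%ΔY ≈ -1.844.
E_I < 0: inferior good.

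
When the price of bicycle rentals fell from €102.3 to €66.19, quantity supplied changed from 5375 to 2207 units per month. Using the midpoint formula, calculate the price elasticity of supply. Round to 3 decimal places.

%Δq = (2207 − 5375)/[(5375 + 2207)/2] = -3168/3791 ≈ -0.8357.
%Δp = (66.19 − 102.3)/[(102.3 + 66.19)/2] = -36.11/84.245 ≈ -0.4286.
Arc elasticity E = %Δq/%Δp ≈ -0.8357/-0.4286 ≈ 1.950.
|E| > 1: supply is elastic over this range.

1.950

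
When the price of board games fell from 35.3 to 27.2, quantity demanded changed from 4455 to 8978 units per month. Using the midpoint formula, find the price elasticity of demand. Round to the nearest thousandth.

-2.598

%ΔQ = (8978 − 4455)/[(4455 + 8978)/2] = 4523/6716.5 ≈ 0.6734.
%Δp = (27.2 − 35.3)/[(35.3 + 27.2)/2] = -8.1/31.25 ≈ -0.2592.
Arc elasticity E = %ΔQ/%Δp ≈ 0.6734/-0.2592 ≈ -2.598.
|E| > 1: demand is elastic over this range.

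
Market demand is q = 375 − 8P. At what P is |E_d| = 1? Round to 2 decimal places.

23.44

For linear demand q = a − bP, E = −bP/(a − bP). |E| = 1 ⇒ bP = a − bP ⇒ P = a/(2b).
P = 375/(2·8) ≈ 23.44.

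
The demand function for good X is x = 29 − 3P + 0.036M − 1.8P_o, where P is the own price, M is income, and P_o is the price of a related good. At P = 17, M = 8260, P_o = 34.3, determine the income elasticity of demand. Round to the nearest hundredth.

Evaluating quantity at (P, M, P_o) gives x = 29 − 3(17) + 0.036(8260) − 1.8(34.3) = 29 − 51 + 297.36 − 61.74 = 213.62.
∂x/∂M = +0.036, so E_I = 0.036·(8260/213.62) ≈ 1.39.
E_I > 1: normal good (luxury).

1.39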